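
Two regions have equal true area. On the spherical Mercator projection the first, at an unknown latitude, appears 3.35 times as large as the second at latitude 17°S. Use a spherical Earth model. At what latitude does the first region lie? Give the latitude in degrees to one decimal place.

Mercator areal scale is sec²φ, so apparent-area ratio = sec²φ₁ / sec²φ₂ = cos²φ₂ / cos²φ₁.
cos²φ₂ / cos²φ₁ = 3.35  ⇒  cos φ₁ = cos 17° / √3.35 = 0.9563/1.830 = 0.5225.
φ₁ = arccos(0.5225) ≈ 58.5°.

58.5°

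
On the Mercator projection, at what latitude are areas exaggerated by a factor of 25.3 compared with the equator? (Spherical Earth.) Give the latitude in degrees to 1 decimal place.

Mercator areal scale is sec²φ.
sec²φ = 25.3  ⇒  cos²φ = 0.03953  ⇒  cos φ = 0.1988.
φ = arccos(0.1988) ≈ 78.5°.

78.5°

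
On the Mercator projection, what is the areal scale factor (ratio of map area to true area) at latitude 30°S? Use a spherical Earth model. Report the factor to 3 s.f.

1.33

The Mercator projection is conformal; its linear scale factor is the same in every direction and equals sec φ = 1/cos φ.
Areal scale = k² = sec²φ = 1/cos²(30°) = 1/0.8660² = 1.333.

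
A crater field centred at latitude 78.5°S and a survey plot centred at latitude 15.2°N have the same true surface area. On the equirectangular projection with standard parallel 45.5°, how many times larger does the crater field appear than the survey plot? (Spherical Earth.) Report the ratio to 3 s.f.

The equidistant cylindrical projection with φ₀ = 45.5° has h = 1 (meridians true) and k = cos φ₀ / cos φ along parallels.
Areal scale at 78.5°: h·k = 1.000 × 3.516 = 3.516.
Areal scale at 15.2°: h·k = 1.000 × 0.7263 = 0.7263.
Ratio = 3.516/0.7263 ≈ 4.84.

4.84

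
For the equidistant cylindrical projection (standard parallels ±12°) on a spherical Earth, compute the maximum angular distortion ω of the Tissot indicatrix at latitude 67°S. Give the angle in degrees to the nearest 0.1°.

50.8°

The equidistant cylindrical projection with φ₀ = 12° has h = 1 (meridians true) and k = cos φ₀ / cos φ along parallels.
At 67°: h = 1.000, k = 2.503; principal scales a = 2.503, b = 1.000.
sin(ω/2) = (a − b)/(a + b) = 1.503/3.503 = 0.4291, so ω = 2 arcsin(0.4291) ≈ 50.8°.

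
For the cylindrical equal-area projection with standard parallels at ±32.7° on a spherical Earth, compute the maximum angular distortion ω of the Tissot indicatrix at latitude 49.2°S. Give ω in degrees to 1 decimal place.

For cylindrical equal-area with standard parallel φ₀, h = cos φ / cos φ₀ and k = cos φ₀ / cos φ, so h·k = 1.
At 49.2°: h = 0.7765, k = 1.288; principal scales a = 1.288, b = 0.7765.
sin(ω/2) = (a − b)/(a + b) = 0.5114/2.064 = 0.2477, so ω = 2 arcsin(0.2477) ≈ 28.7°.

28.7°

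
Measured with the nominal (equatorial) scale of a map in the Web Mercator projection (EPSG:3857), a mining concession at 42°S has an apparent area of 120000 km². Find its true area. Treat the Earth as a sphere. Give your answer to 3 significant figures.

66300 km²

The Mercator projection is conformal; its linear scale factor is the same in every direction and equals sec φ = 1/cos φ.
Areal scale = k² = sec²φ = 1/cos²(42°) = 1/0.7431² = 1.811.
True area = apparent / (areal scale) = 120000 / 1.811 ≈ 66300 km².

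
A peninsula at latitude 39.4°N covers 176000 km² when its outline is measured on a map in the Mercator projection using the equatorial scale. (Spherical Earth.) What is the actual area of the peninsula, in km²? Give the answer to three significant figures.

105000 km²

For Mercator, h = k = sec φ (a conformal cylindrical projection has a single point scale, 1/cos φ).
Areal scale = k² = sec²φ = 1/cos²(39.4°) = 1/0.7727² = 1.675.
True area = apparent / (areal scale) = 176000 / 1.675 ≈ 105000 km².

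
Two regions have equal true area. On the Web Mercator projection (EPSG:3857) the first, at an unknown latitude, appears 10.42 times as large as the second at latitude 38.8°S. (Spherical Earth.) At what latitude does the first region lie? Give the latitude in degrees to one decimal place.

76.0°

For equal true areas on Mercator, apparent areas scale as sec²φ, so the ratio is cos²φ₂ / cos²φ₁.
cos²φ₂ / cos²φ₁ = 10.42  ⇒  cos φ₁ = cos 38.8° / √10.42 = 0.7793/3.228 = 0.2414.
φ₁ = arccos(0.2414) ≈ 76.0°.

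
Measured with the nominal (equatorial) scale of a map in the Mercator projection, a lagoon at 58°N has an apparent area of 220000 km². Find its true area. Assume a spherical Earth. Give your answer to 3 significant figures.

The Mercator projection is conformal; its linear scale factor is the same in every direction and equals sec φ = 1/cos φ.
Areal scale = k² = sec²φ = 1/cos²(58°) = 1/0.5299² = 3.561.
True area = apparent / (areal scale) = 220000 / 3.561 ≈ 61800 km².

61800 km²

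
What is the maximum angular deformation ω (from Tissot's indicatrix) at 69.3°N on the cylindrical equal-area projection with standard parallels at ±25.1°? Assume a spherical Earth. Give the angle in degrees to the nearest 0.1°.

94.7°

For cylindrical equal-area with standard parallel φ₀, h = cos φ / cos φ₀ and k = cos φ₀ / cos φ, so h·k = 1.
At 69.3°: h = 0.3903, k = 2.562; principal scales a = 2.562, b = 0.3903.
sin(ω/2) = (a − b)/(a + b) = 2.172/2.952 = 0.7356, so ω = 2 arcsin(0.7356) ≈ 94.7°.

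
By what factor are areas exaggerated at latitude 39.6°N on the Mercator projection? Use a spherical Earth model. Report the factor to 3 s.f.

Mercator is conformal, so the point scale is isotropic: h = k = sec φ = 1/cos φ.
Areal scale = k² = sec²φ = 1/cos²(39.6°) = 1/0.7705² = 1.684.

1.68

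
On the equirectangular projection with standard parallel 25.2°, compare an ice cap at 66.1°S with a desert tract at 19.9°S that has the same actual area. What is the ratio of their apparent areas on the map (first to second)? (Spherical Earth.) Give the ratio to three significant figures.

2.32

With standard parallel φ₀ = 25.2°, the equirectangular projection gives x = Rλ cos φ₀, y = Rφ, so h = 1 and k = cos 25.2° / cos φ.
Areal scale at 66.1°: h·k = 1.000 × 2.233 = 2.233.
Areal scale at 19.9°: h·k = 1.000 × 0.9623 = 0.9623.
Ratio = 2.233/0.9623 ≈ 2.32.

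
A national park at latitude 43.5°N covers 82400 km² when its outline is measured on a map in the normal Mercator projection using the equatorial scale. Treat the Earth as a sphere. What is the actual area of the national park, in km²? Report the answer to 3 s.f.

43400 km²

Mercator is conformal, so the point scale is isotropic: h = k = sec φ = 1/cos φ.
Areal scale = k² = sec²φ = 1/cos²(43.5°) = 1/0.7254² = 1.901.
True area = apparent / (areal scale) = 82400 / 1.901 ≈ 43400 km².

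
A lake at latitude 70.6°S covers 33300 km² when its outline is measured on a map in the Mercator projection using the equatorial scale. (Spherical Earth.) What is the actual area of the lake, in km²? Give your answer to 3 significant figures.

For Mercator, h = k = sec φ (a conformal cylindrical projection has a single point scale, 1/cos φ).
Areal scale = k² = sec²φ = 1/cos²(70.6°) = 1/0.3322² = 9.064.
True area = apparent / (areal scale) = 33300 / 9.064 ≈ 3670 km².

3670 km²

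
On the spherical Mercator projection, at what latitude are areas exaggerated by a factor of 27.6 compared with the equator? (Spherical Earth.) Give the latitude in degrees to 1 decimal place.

Mercator areal scale is sec²φ.
sec²φ = 27.6  ⇒  cos²φ = 0.03623  ⇒  cos φ = 0.1903.
φ = arccos(0.1903) ≈ 79.0°.

79.0°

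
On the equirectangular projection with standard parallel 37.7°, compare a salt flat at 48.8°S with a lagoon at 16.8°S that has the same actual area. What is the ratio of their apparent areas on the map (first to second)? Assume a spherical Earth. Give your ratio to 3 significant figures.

1.45

In the equirectangular projection with standard parallel φ₀ = 37.7° (x = Rλ cos φ₀, y = Rφ), meridians are true-scale (h = 1) and the parallel scale is k = cos φ₀ / cos φ.
Areal scale at 48.8°: h·k = 1.000 × 1.201 = 1.201.
Areal scale at 16.8°: h·k = 1.000 × 0.8265 = 0.8265.
Ratio = 1.201/0.8265 ≈ 1.45.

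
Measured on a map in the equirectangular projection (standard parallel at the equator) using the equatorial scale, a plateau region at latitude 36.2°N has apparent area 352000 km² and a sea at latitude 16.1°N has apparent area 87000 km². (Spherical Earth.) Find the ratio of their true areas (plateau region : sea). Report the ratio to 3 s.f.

Plate carrée has h = 1 and k = sec φ, giving areal scale sec φ; true area = (apparent area) · cos φ.
True area of plateau region: 352000 × cos(36.2°) = 352000 × 0.8070 = 284100 km².
True area of sea: 87000 × cos(16.1°) = 87000 × 0.9608 = 83590 km².
Ratio = 284100 / 83590 ≈ 3.40.

3.40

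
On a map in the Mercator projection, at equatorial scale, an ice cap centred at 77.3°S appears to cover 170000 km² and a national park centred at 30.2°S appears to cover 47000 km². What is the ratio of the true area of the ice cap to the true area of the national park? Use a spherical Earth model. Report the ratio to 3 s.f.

On Mercator the areal scale is sec²φ, so true area = apparent × cos²φ.
True area of ice cap: 170000 × cos²(77.3°) = 170000 × 0.04833 = 8217 km².
True area of national park: 47000 × cos²(30.2°) = 47000 × 0.7470 = 35110 km².
Ratio = 8217 / 35110 ≈ 0.234.

0.234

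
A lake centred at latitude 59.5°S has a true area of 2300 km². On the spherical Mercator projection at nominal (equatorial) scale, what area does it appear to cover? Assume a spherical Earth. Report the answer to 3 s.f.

Mercator is conformal, so the point scale is isotropic: h = k = sec φ = 1/cos φ.
Areal scale = k² = sec²φ = 1/cos²(59.5°) = 1/0.5075² = 3.882.
Apparent area = 2300 × 3.882 ≈ 8930 km².

8930 km²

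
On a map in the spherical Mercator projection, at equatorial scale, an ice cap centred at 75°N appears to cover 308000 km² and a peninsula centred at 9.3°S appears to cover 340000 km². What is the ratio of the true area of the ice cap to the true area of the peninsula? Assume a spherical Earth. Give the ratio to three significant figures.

Since Mercator area scale is 1/cos²φ, the true area equals the apparent area multiplied by cos²φ.
True area of ice cap: 308000 × cos²(75°) = 308000 × 0.06699 = 20630 km².
True area of peninsula: 340000 × cos²(9.3°) = 340000 × 0.9739 = 331100 km².
Ratio = 20630 / 331100 ≈ 0.0623.

0.0623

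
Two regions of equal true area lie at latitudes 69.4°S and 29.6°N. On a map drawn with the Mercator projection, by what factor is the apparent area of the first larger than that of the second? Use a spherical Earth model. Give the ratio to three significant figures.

6.11

On Mercator, area is exaggerated by sec²φ = 1/cos²φ.
At 69.4°: sec²(69.4°) = 1/0.3518² = 8.078.
At 29.6°: sec²(29.6°) = 1/0.8695² = 1.323.
Ratio = 8.078/1.323 = cos²(29.6°)/cos²(69.4°) ≈ 6.11.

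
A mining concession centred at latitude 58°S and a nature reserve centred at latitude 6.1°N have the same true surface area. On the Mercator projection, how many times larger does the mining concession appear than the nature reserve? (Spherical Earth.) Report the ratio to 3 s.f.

Mercator is conformal with k = sec φ, so areal scale = k² = sec²φ.
At 58°: sec²(58°) = 1/0.5299² = 3.561.
At 6.1°: sec²(6.1°) = 1/0.9943² = 1.011.
Ratio = 3.561/1.011 = cos²(6.1°)/cos²(58°) ≈ 3.52.

3.52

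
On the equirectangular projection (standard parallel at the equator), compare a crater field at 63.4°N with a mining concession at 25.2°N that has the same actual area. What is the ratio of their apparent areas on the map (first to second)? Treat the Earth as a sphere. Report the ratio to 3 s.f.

2.02

For the equirectangular projection with φ₀ = 0 (plate carrée), h = 1 along meridians and k = sec φ along parallels.
Areal scale at 63.4°: h·k = 1.000 × 2.233 = 2.233.
Areal scale at 25.2°: h·k = 1.000 × 1.105 = 1.105.
Ratio = 2.233/1.105 ≈ 2.02.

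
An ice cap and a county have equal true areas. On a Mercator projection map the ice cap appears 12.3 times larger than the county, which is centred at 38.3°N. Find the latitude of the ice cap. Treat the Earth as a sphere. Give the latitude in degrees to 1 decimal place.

Mercator areal scale is sec²φ, so apparent-area ratio = sec²φ₁ / sec²φ₂ = cos²φ₂ / cos²φ₁.
cos²φ₂ / cos²φ₁ = 12.3  ⇒  cos φ₁ = cos 38.3° / √12.3 = 0.7848/3.507 = 0.2238.
φ₁ = arccos(0.2238) ≈ 77.1°.

77.1°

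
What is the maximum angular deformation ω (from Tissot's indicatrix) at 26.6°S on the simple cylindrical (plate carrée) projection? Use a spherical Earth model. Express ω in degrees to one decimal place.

6.4°

Plate carrée maps x = Rλ, y = Rφ. The meridian scale is h = 1 and the parallel scale is k = 1/cos φ = sec φ.
At 26.6°: h = 1.000, k = 1.118; principal scales a = 1.118, b = 1.000.
sin(ω/2) = (a − b)/(a + b) = 0.1184/2.118 = 0.05588, so ω = 2 arcsin(0.05588) ≈ 6.4°.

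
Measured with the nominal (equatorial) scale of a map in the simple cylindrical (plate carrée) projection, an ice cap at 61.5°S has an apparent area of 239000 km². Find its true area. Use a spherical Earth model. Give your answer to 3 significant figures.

In the plate carrée (x = Rλ, y = Rφ), meridians are true-scale (h = 1) and parallels are stretched by k = sec φ.
Areal scale = h·k = 1 × sec φ; at 61.5°, h = 1.000, k = 2.096, so h·k = 2.096.
True area = apparent / (areal scale) = 239000 / 2.096 ≈ 114000 km².

114000 km²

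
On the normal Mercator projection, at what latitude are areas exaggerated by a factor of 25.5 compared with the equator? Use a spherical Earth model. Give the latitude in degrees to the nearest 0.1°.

78.6°

Mercator areal scale is sec²φ.
sec²φ = 25.5  ⇒  cos²φ = 0.03922  ⇒  cos φ = 0.1980.
φ = arccos(0.1980) ≈ 78.6°.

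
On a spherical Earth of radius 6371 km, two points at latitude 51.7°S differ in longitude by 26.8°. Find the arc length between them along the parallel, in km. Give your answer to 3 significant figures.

1850 km

Arc length along a parallel = R cos φ · Δλ (with Δλ in radians).
= 6371 × cos 51.7° × (26.8° × π/180) = 6371 × 0.6198 × 0.4677 ≈ 1850 km.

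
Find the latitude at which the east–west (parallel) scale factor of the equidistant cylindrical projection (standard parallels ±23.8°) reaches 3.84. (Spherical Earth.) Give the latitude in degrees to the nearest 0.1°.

76.2°

With standard parallel φ₀ = 23.8°, the equirectangular projection gives x = Rλ cos φ₀, y = Rφ, so h = 1 and k = cos 23.8° / cos φ.
k = cos φ₀ / cos φ = 3.84  ⇒  cos φ = cos 23.8° / 3.84 = 0.2383.
φ = arccos(0.2383) ≈ 76.2°.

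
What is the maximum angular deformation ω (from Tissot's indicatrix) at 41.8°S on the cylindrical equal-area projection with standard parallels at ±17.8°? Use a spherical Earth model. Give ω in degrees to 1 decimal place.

Cylindrical equal-area (φ₀ = 17.8°): h = cos φ / cos 17.8° along meridians, k = cos 17.8° / cos φ along parallels; h·k = 1.
At 41.8°: h = 0.7830, k = 1.277; principal scales a = 1.277, b = 0.7830.
sin(ω/2) = (a − b)/(a + b) = 0.4943/2.060 = 0.2399, so ω = 2 arcsin(0.2399) ≈ 27.8°.

27.8°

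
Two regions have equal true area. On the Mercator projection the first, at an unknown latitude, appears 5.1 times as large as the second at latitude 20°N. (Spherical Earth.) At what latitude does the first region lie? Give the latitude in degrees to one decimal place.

65.4°

On Mercator, (apparent₁)/(apparent₂) = sec²φ₁ / sec²φ₂ when true areas are equal.
cos²φ₂ / cos²φ₁ = 5.1  ⇒  cos φ₁ = cos 20° / √5.1 = 0.9397/2.258 = 0.4161.
φ₁ = arccos(0.4161) ≈ 65.4°.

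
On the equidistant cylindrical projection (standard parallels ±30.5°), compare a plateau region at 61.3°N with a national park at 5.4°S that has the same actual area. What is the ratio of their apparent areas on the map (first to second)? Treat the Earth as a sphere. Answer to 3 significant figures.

The equidistant cylindrical projection with φ₀ = 30.5° has h = 1 (meridians true) and k = cos φ₀ / cos φ along parallels.
Areal scale at 61.3°: h·k = 1.000 × 1.794 = 1.794.
Areal scale at 5.4°: h·k = 1.000 × 0.8655 = 0.8655.
Ratio = 1.794/0.8655 ≈ 2.07.

2.07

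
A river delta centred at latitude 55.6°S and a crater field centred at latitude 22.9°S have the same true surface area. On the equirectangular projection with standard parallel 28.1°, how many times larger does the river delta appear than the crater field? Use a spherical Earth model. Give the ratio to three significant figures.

In the equirectangular projection with standard parallel φ₀ = 28.1° (x = Rλ cos φ₀, y = Rφ), meridians are true-scale (h = 1) and the parallel scale is k = cos φ₀ / cos φ.
Areal scale at 55.6°: h·k = 1.000 × 1.561 = 1.561.
Areal scale at 22.9°: h·k = 1.000 × 0.9576 = 0.9576.
Ratio = 1.561/0.9576 ≈ 1.63.

1.63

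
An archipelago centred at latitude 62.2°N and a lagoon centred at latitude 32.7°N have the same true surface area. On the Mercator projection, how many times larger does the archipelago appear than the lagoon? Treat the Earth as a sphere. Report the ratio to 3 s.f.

3.26

Mercator areal scale is sec²φ.
At 62.2°: sec²(62.2°) = 1/0.4664² = 4.597.
At 32.7°: sec²(32.7°) = 1/0.8415² = 1.412.
Ratio = 4.597/1.412 = cos²(32.7°)/cos²(62.2°) ≈ 3.26.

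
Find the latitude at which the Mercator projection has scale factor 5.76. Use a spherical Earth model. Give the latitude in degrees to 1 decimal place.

80.0°

Mercator scale is k = sec φ = 1/cos φ.
1/cos φ = 5.76  ⇒  cos φ = 0.1736  ⇒  φ = arccos(0.1736) ≈ 80.0°.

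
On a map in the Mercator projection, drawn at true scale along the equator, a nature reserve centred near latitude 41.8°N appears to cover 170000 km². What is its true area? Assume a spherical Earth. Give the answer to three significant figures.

94500 km²

The Mercator projection is conformal; its linear scale factor is the same in every direction and equals sec φ = 1/cos φ.
Areal scale = k² = sec²φ = 1/cos²(41.8°) = 1/0.7455² = 1.799.
True area = apparent / (areal scale) = 170000 / 1.799 ≈ 94500 km².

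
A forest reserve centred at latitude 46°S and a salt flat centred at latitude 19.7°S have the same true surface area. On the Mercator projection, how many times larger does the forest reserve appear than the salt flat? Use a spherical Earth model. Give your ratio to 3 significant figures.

On Mercator, area is exaggerated by sec²φ = 1/cos²φ.
At 46°: sec²(46°) = 1/0.6947² = 2.072.
At 19.7°: sec²(19.7°) = 1/0.9415² = 1.128.
Ratio = 2.072/1.128 = cos²(19.7°)/cos²(46°) ≈ 1.84.

1.84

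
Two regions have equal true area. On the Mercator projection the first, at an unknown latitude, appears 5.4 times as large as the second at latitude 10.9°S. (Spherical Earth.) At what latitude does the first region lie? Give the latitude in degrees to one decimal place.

For equal true areas on Mercator, apparent areas scale as sec²φ, so the ratio is cos²φ₂ / cos²φ₁.
cos²φ₂ / cos²φ₁ = 5.4  ⇒  cos φ₁ = cos 10.9° / √5.4 = 0.9820/2.324 = 0.4226.
φ₁ = arccos(0.4226) ≈ 65.0°.

65.0°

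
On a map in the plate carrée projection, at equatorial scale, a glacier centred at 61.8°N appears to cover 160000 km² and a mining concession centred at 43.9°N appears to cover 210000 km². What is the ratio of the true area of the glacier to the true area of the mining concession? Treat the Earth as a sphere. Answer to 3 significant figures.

0.500

On the plate carrée, areal scale = h·k = 1 × sec φ, so true area = apparent × cos φ.
True area of glacier: 160000 × cos(61.8°) = 160000 × 0.4726 = 75610 km².
True area of mining concession: 210000 × cos(43.9°) = 210000 × 0.7206 = 151300 km².
Ratio = 75610 / 151300 ≈ 0.500.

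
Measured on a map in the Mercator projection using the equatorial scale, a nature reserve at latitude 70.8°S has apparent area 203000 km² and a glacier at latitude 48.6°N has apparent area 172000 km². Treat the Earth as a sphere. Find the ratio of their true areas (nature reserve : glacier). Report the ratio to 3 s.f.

0.292

Mercator's areal exaggeration is sec²φ; hence true area = (apparent area) · cos²φ.
True area of nature reserve: 203000 × cos²(70.8°) = 203000 × 0.1082 = 21960 km².
True area of glacier: 172000 × cos²(48.6°) = 172000 × 0.4373 = 75220 km².
Ratio = 21960 / 75220 ≈ 0.292.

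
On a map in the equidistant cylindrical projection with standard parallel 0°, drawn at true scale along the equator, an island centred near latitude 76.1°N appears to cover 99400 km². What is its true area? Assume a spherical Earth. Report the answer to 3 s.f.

23900 km²

For the equirectangular projection with φ₀ = 0 (plate carrée), h = 1 along meridians and k = sec φ along parallels.
Areal scale = h·k = 1 × sec φ; at 76.1°, h = 1.000, k = 4.163, so h·k = 4.163.
True area = apparent / (areal scale) = 99400 / 4.163 ≈ 23900 km².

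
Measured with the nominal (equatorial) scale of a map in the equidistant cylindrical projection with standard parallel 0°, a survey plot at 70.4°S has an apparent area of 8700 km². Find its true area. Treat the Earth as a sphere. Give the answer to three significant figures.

In the plate carrée (x = Rλ, y = Rφ), meridians are true-scale (h = 1) and parallels are stretched by k = sec φ.
Areal scale = h·k = 1 × sec φ; at 70.4°, h = 1.000, k = 2.981, so h·k = 2.981.
True area = apparent / (areal scale) = 8700 / 2.981 ≈ 2920 km².

2920 km²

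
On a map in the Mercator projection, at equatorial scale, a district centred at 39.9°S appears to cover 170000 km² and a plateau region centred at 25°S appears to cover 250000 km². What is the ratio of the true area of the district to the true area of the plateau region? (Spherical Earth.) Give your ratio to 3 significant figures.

Since Mercator area scale is 1/cos²φ, the true area equals the apparent area multiplied by cos²φ.
True area of district: 170000 × cos²(39.9°) = 170000 × 0.5885 = 100100 km².
True area of plateau region: 250000 × cos²(25°) = 250000 × 0.8214 = 205300 km².
Ratio = 100100 / 205300 ≈ 0.487.

0.487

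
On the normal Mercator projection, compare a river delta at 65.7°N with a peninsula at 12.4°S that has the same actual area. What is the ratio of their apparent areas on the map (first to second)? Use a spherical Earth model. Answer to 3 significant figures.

5.63

Mercator is conformal with k = sec φ, so areal scale = k² = sec²φ.
At 65.7°: sec²(65.7°) = 1/0.4115² = 5.905.
At 12.4°: sec²(12.4°) = 1/0.9767² = 1.048.
Ratio = 5.905/1.048 = cos²(12.4°)/cos²(65.7°) ≈ 5.63.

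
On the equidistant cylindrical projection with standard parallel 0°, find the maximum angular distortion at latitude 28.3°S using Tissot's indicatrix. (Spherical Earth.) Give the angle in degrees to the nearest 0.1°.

7.3°

In the plate carrée (x = Rλ, y = Rφ), meridians are true-scale (h = 1) and parallels are stretched by k = sec φ.
At 28.3°: h = 1.000, k = 1.136; principal scales a = 1.136, b = 1.000.
sin(ω/2) = (a − b)/(a + b) = 0.1357/2.136 = 0.06356, so ω = 2 arcsin(0.06356) ≈ 7.3°.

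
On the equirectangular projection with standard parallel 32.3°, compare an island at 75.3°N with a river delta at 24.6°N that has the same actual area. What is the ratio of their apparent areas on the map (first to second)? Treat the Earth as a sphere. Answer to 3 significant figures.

In the equirectangular projection with standard parallel φ₀ = 32.3° (x = Rλ cos φ₀, y = Rφ), meridians are true-scale (h = 1) and the parallel scale is k = cos φ₀ / cos φ.
Areal scale at 75.3°: h·k = 1.000 × 3.331 = 3.331.
Areal scale at 24.6°: h·k = 1.000 × 0.9296 = 0.9296.
Ratio = 3.331/0.9296 ≈ 3.58.

3.58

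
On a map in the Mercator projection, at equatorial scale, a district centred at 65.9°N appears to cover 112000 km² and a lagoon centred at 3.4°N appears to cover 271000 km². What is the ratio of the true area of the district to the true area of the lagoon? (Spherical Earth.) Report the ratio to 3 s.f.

0.0692

On Mercator the areal scale is sec²φ, so true area = apparent × cos²φ.
True area of district: 112000 × cos²(65.9°) = 112000 × 0.1667 = 18670 km².
True area of lagoon: 271000 × cos²(3.4°) = 271000 × 0.9965 = 270000 km².
Ratio = 18670 / 270000 ≈ 0.0692.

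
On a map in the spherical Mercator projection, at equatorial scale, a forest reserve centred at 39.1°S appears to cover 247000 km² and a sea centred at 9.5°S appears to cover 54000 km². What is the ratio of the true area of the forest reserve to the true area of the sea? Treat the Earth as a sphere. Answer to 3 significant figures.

2.83

Mercator's areal exaggeration is sec²φ; hence true area = (apparent area) · cos²φ.
True area of forest reserve: 247000 × cos²(39.1°) = 247000 × 0.6022 = 148800 km².
True area of sea: 54000 × cos²(9.5°) = 54000 × 0.9728 = 52530 km².
Ratio = 148800 / 52530 ≈ 2.83.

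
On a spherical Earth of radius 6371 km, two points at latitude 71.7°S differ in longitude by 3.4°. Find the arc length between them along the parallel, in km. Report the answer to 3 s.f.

Arc length along a parallel = R cos φ · Δλ (with Δλ in radians).
= 6371 × cos 71.7° × (3.4° × π/180) = 6371 × 0.3140 × 0.05934 ≈ 119 km.

119 km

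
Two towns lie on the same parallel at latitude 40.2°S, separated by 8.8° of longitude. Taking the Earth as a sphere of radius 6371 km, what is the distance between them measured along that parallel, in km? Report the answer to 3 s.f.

747 km

Arc length along a parallel = R cos φ · Δλ (with Δλ in radians).
= 6371 × cos 40.2° × (8.8° × π/180) = 6371 × 0.7638 × 0.1536 ≈ 747 km.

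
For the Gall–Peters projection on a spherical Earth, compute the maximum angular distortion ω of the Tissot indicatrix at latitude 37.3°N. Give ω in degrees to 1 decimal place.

Gall–Peters is a cylindrical equal-area projection with standard parallels at ±45°. For cylindrical equal-area with standard parallel φ₀, h = cos φ / cos φ₀ and k = cos φ₀ / cos φ, so h·k = 1.
At 37.3°: h = 1.125, k = 0.8889; principal scales a = 1.125, b = 0.8889.
sin(ω/2) = (a − b)/(a + b) = 0.2361/2.014 = 0.1172, so ω = 2 arcsin(0.1172) ≈ 13.5°.

13.5°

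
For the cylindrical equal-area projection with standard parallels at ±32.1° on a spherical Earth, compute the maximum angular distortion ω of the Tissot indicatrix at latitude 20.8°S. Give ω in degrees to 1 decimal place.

For cylindrical equal-area with standard parallel φ₀, h = cos φ / cos φ₀ and k = cos φ₀ / cos φ, so h·k = 1.
At 20.8°: h = 1.104, k = 0.9062; principal scales a = 1.104, b = 0.9062.
sin(ω/2) = (a − b)/(a + b) = 0.1973/2.010 = 0.09820, so ω = 2 arcsin(0.09820) ≈ 11.3°.

11.3°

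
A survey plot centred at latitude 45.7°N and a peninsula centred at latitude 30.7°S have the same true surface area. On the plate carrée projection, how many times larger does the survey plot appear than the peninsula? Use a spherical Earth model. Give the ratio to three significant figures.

1.23

Plate carrée maps x = Rλ, y = Rφ. The meridian scale is h = 1 and the parallel scale is k = 1/cos φ = sec φ.
Areal scale at 45.7°: h·k = 1.000 × 1.432 = 1.432.
Areal scale at 30.7°: h·k = 1.000 × 1.163 = 1.163.
Ratio = 1.432/1.163 ≈ 1.23.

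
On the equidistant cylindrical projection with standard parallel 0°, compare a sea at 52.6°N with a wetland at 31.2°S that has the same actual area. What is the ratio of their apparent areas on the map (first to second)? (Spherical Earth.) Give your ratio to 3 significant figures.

Plate carrée maps x = Rλ, y = Rφ. The meridian scale is h = 1 and the parallel scale is k = 1/cos φ = sec φ.
Areal scale at 52.6°: h·k = 1.000 × 1.646 = 1.646.
Areal scale at 31.2°: h·k = 1.000 × 1.169 = 1.169.
Ratio = 1.646/1.169 ≈ 1.41.

1.41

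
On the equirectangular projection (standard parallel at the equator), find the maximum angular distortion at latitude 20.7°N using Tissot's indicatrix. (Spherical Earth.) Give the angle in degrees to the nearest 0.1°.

3.8°

In the plate carrée (x = Rλ, y = Rφ), meridians are true-scale (h = 1) and parallels are stretched by k = sec φ.
At 20.7°: h = 1.000, k = 1.069; principal scales a = 1.069, b = 1.000.
sin(ω/2) = (a − b)/(a + b) = 0.06901/2.069 = 0.03335, so ω = 2 arcsin(0.03335) ≈ 3.8°.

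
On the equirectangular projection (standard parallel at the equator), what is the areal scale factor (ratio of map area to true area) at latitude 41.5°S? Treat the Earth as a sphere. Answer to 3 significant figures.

1.34

In the plate carrée (x = Rλ, y = Rφ), meridians are true-scale (h = 1) and parallels are stretched by k = sec φ.
Areal scale = h·k = 1 × sec φ; at 41.5°, h = 1.000, k = 1.335, so h·k = 1.335.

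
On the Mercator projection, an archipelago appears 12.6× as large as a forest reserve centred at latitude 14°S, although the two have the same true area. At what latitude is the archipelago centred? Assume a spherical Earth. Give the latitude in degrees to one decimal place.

Mercator areal scale is sec²φ, so apparent-area ratio = sec²φ₁ / sec²φ₂ = cos²φ₂ / cos²φ₁.
cos²φ₂ / cos²φ₁ = 12.6  ⇒  cos φ₁ = cos 14° / √12.6 = 0.9703/3.550 = 0.2733.
φ₁ = arccos(0.2733) ≈ 74.1°.

74.1°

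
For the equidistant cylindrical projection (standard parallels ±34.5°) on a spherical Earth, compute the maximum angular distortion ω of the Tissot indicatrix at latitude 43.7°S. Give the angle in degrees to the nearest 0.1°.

7.5°

With standard parallel φ₀ = 34.5°, the equirectangular projection gives x = Rλ cos φ₀, y = Rφ, so h = 1 and k = cos 34.5° / cos φ.
At 43.7°: h = 1.000, k = 1.140; principal scales a = 1.140, b = 1.000.
sin(ω/2) = (a − b)/(a + b) = 0.1399/2.140 = 0.06539, so ω = 2 arcsin(0.06539) ≈ 7.5°.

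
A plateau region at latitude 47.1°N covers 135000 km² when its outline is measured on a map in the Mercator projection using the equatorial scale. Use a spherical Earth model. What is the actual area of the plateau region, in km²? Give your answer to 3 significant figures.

62600 km²

The Mercator projection is conformal; its linear scale factor is the same in every direction and equals sec φ = 1/cos φ.
Areal scale = k² = sec²φ = 1/cos²(47.1°) = 1/0.6807² = 2.158.
True area = apparent / (areal scale) = 135000 / 2.158 ≈ 62600 km².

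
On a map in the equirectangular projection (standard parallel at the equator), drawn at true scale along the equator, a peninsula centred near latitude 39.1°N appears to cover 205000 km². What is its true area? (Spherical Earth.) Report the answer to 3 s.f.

159000 km²

For the equirectangular projection with φ₀ = 0 (plate carrée), h = 1 along meridians and k = sec φ along parallels.
Areal scale = h·k = 1 × sec φ; at 39.1°, h = 1.000, k = 1.289, so h·k = 1.289.
True area = apparent / (areal scale) = 205000 / 1.289 ≈ 159000 km².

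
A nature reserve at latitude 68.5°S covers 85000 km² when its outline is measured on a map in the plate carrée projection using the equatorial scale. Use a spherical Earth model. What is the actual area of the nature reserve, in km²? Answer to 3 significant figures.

In the plate carrée (x = Rλ, y = Rφ), meridians are true-scale (h = 1) and parallels are stretched by k = sec φ.
Areal scale = h·k = 1 × sec φ; at 68.5°, h = 1.000, k = 2.729, so h·k = 2.729.
True area = apparent / (areal scale) = 85000 / 2.729 ≈ 31200 km².

31200 km²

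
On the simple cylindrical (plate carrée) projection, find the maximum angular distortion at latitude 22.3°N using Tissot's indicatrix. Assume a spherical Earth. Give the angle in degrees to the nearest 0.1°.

Plate carrée maps x = Rλ, y = Rφ. The meridian scale is h = 1 and the parallel scale is k = 1/cos φ = sec φ.
At 22.3°: h = 1.000, k = 1.081; principal scales a = 1.081, b = 1.000.
sin(ω/2) = (a − b)/(a + b) = 0.08084/2.081 = 0.03885, so ω = 2 arcsin(0.03885) ≈ 4.5°.

4.5°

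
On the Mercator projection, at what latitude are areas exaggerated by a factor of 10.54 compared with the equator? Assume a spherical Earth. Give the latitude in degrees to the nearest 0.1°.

72.1°

Mercator areal scale is sec²φ.
sec²φ = 10.54  ⇒  cos²φ = 0.09488  ⇒  cos φ = 0.3080.
φ = arccos(0.3080) ≈ 72.1°.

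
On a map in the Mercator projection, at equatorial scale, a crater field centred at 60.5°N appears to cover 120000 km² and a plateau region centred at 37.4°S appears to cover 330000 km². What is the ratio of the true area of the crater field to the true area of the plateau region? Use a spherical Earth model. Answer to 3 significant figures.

0.140

Since Mercator area scale is 1/cos²φ, the true area equals the apparent area multiplied by cos²φ.
True area of crater field: 120000 × cos²(60.5°) = 120000 × 0.2425 = 29100 km².
True area of plateau region: 330000 × cos²(37.4°) = 330000 × 0.6311 = 208300 km².
Ratio = 29100 / 208300 ≈ 0.140.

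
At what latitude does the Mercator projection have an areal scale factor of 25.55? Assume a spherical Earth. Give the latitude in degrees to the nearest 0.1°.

78.6°

Mercator areal scale is sec²φ.
sec²φ = 25.55  ⇒  cos²φ = 0.03914  ⇒  cos φ = 0.1978.
φ = arccos(0.1978) ≈ 78.6°.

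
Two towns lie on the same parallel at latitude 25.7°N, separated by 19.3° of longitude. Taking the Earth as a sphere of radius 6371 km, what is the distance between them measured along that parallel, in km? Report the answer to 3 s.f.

1930 km

Arc length along a parallel = R cos φ · Δλ (with Δλ in radians).
= 6371 × cos 25.7° × (19.3° × π/180) = 6371 × 0.9011 × 0.3368 ≈ 1930 km.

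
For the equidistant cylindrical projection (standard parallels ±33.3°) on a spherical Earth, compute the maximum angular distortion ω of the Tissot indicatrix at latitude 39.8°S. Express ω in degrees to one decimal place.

4.8°

In the equirectangular projection with standard parallel φ₀ = 33.3° (x = Rλ cos φ₀, y = Rφ), meridians are true-scale (h = 1) and the parallel scale is k = cos φ₀ / cos φ.
At 39.8°: h = 1.000, k = 1.088; principal scales a = 1.088, b = 1.000.
sin(ω/2) = (a − b)/(a + b) = 0.08789/2.088 = 0.04209, so ω = 2 arcsin(0.04209) ≈ 4.8°.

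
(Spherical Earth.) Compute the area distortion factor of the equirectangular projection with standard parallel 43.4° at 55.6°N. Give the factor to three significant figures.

1.29

In the equirectangular projection with standard parallel φ₀ = 43.4° (x = Rλ cos φ₀, y = Rφ), meridians are true-scale (h = 1) and the parallel scale is k = cos φ₀ / cos φ.
Areal scale = h·k = 1 × cos φ₀ / cos φ; at 55.6°, h = 1.000, k = 1.286, so h·k = 1.286.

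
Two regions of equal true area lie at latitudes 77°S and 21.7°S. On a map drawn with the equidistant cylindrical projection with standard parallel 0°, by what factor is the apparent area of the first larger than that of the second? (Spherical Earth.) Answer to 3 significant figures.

For the equirectangular projection with φ₀ = 0 (plate carrée), h = 1 along meridians and k = sec φ along parallels.
Areal scale at 77°: h·k = 1.000 × 4.445 = 4.445.
Areal scale at 21.7°: h·k = 1.000 × 1.076 = 1.076.
Ratio = 4.445/1.076 ≈ 4.13.

4.13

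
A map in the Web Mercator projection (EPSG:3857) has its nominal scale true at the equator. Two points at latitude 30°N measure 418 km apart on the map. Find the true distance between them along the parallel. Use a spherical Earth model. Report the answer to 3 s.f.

362 km

The Mercator projection is conformal; its linear scale factor is the same in every direction and equals sec φ = 1/cos φ.
Along the parallel at 30°, map distances are exaggerated by k = sec 30° = 1.155.
True distance = 418 / 1.155 = 418 × cos 30° ≈ 362 km.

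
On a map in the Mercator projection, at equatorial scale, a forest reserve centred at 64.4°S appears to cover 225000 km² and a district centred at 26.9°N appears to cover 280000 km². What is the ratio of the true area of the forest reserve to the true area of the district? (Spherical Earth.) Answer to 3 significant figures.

Mercator's areal exaggeration is sec²φ; hence true area = (apparent area) · cos²φ.
True area of forest reserve: 225000 × cos²(64.4°) = 225000 × 0.1867 = 42010 km².
True area of district: 280000 × cos²(26.9°) = 280000 × 0.7953 = 222700 km².
Ratio = 42010 / 222700 ≈ 0.189.

0.189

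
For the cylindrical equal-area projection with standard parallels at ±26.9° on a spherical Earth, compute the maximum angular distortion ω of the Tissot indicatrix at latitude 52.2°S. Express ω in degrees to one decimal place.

42.0°

For cylindrical equal-area with standard parallel φ₀, h = cos φ / cos φ₀ and k = cos φ₀ / cos φ, so h·k = 1.
At 52.2°: h = 0.6873, k = 1.455; principal scales a = 1.455, b = 0.6873.
sin(ω/2) = (a − b)/(a + b) = 0.7678/2.142 = 0.3584, so ω = 2 arcsin(0.3584) ≈ 42.0°.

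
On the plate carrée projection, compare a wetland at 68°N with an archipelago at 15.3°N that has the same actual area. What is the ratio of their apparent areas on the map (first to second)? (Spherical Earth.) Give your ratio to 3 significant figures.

2.57

In the plate carrée (x = Rλ, y = Rφ), meridians are true-scale (h = 1) and parallels are stretched by k = sec φ.
Areal scale at 68°: h·k = 1.000 × 2.669 = 2.669.
Areal scale at 15.3°: h·k = 1.000 × 1.037 = 1.037.
Ratio = 2.669/1.037 ≈ 2.57.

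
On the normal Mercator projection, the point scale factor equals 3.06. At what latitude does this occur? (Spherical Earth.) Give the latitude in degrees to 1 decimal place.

Mercator scale is k = sec φ = 1/cos φ.
1/cos φ = 3.06  ⇒  cos φ = 0.3268  ⇒  φ = arccos(0.3268) ≈ 70.9°.

70.9°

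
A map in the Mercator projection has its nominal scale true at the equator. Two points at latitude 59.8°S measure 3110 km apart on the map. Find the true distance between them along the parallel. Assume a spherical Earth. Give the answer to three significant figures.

1560 km

For Mercator, h = k = sec φ (a conformal cylindrical projection has a single point scale, 1/cos φ).
Along the parallel at 59.8°, map distances are exaggerated by k = sec 59.8° = 1.988.
True distance = 3110 / 1.988 = 3110 × cos 59.8° ≈ 1560 km.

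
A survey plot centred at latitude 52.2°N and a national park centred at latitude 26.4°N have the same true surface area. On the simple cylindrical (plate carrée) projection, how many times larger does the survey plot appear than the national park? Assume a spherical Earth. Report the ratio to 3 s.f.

1.46

For the equirectangular projection with φ₀ = 0 (plate carrée), h = 1 along meridians and k = sec φ along parallels.
Areal scale at 52.2°: h·k = 1.000 × 1.632 = 1.632.
Areal scale at 26.4°: h·k = 1.000 × 1.116 = 1.116.
Ratio = 1.632/1.116 ≈ 1.46.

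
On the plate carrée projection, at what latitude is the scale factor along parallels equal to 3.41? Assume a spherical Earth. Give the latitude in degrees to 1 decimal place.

72.9°

Plate carrée: h = 1, k = sec φ along parallels.
sec φ = 3.41  ⇒  cos φ = 0.2933  ⇒  φ ≈ 72.9°.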